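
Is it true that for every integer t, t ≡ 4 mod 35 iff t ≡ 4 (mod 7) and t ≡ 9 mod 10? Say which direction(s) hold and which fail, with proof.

(⇒) fails; (⇐) holds.

(⟹) This fails: t = 4 gives 4 ≡ 4 (mod 35) but 4 ≡ 4 (mod 10), so the conjunction on the right does not hold.

(⟸) Conversely, if t ≡ 4 (mod 7) and t ≡ 9 (mod 10), then by the Chinese remainder theorem t ≡ 39 (mod 70). Since 39 ≡ 4 (mod 35) and 35 ∣ 70, we get t ≡ 4 (mod 35).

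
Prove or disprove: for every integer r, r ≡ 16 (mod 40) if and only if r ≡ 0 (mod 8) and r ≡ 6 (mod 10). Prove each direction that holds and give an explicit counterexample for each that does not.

The biconditional holds.

[⇒] Suppose r ≡ 16 (mod 40); write r = 40j + 16. Since 8 ∣ 40, reducing mod 8 gives r ≡ 16 ≡ 0 (mod 8); since 10 ∣ 40, reducing mod 10 gives r ≡ 16 ≡ 6 (mod 10).

[⇐] Conversely, if r ≡ 0 (mod 8) and r ≡ 6 (mod 10), then by the Chinese remainder theorem r ≡ 16 (mod 40). This is exactly r ≡ 16 (mod 40).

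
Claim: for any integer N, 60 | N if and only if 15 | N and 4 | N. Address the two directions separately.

Converse. Suppose 15 ∣ N and 4 ∣ N. Any common multiple of 15 and 4 is a multiple of their lcm; here gcd(15, 4) = 1, so lcm(15, 4) = 15·4 = 60, so 60 ∣ N.

Forward direction. If 60 ∣ N, write N = 60q. Since 60 = 4·15, N = 15·(4q), so 15 ∣ N; and since 60 = 15·4, N = 4·(15q), so 4 ∣ N.

Both directions hold; the statement is true.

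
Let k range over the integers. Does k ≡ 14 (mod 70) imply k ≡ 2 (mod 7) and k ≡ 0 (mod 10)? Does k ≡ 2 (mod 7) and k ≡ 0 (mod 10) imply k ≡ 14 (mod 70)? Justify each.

(⇒) This fails: k = 14 gives 14 ≡ 14 (mod 70) but 14 ≡ 0 (mod 7), so the conjunction on the right does not hold.

(⇐) This fails: k = 30 satisfies both congruences on the right (30 ≡ 2 mod 7 and 30 ≡ 0 mod 10) yet 30 ≡ 30 (mod 70), not 14.

Both directions fail.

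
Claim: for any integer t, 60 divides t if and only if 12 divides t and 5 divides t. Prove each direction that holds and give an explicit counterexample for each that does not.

The biconditional holds.

[⇒] If 60 ∣ t, write t = 60q. Since 60 = 5·12, t = 12·(5q), so 12 ∣ t; and since 60 = 12·5, t = 5·(12q), so 5 ∣ t.

[⇐] Suppose 12 ∣ t and 5 ∣ t. Any common multiple of 12 and 5 is a multiple of their lcm; here gcd(12, 5) = 1, so lcm(12, 5) = 12·5 = 60, so 60 ∣ t.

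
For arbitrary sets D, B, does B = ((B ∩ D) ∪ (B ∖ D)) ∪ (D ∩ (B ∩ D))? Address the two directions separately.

Forward inclusion. Let x ∈ B. Then either x ∈ B and x ∉ D; or x ∈ D ∩ B. In each case x ∈ ((B ∩ D) ∪ (B ∖ D)) ∪ (D ∩ (B ∩ D)), so B ⊆ ((B ∩ D) ∪ (B ∖ D)) ∪ (D ∩ (B ∩ D)).

Reverse inclusion. Let x ∈ ((B ∩ D) ∪ (B ∖ D)) ∪ (D ∩ (B ∩ D)). Then either x ∈ B and x ∉ D; or x ∈ D ∩ B. In each case x ∈ B, so ((B ∩ D) ∪ (B ∖ D)) ∪ (D ∩ (B ∩ D)) ⊆ B.

The two sets are equal.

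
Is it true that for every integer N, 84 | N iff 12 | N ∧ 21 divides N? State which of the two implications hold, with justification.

Equivalent; both directions hold.

(⟹) If 84 ∣ N, write N = 84q. Since 84 = 7·12, N = 12·(7q), so 12 ∣ N; and since 84 = 4·21, N = 21·(4q), so 21 ∣ N.

(⟸) Suppose 12 ∣ N and 21 ∣ N. Any common multiple of 12 and 21 is a multiple of their lcm; here lcm(12, 21) = 12·21/gcd(12, 21) = 252/3 = 84, so 84 ∣ N.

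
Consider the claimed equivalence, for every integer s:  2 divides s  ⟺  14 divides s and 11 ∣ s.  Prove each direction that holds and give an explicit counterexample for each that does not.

(⇒) This fails: take s = 2. Certainly 2 ∣ 2, but 14 ∤ 2.

(⇐) Suppose 14 ∣ s and 11 ∣ s. Any common multiple of 14 and 11 is a multiple of their lcm; here gcd(14, 11) = 1, so lcm(14, 11) = 14·11 = 154, so 154 ∣ s. Since 2 ∣ 154, it follows that 2 ∣ s.

Only the converse holds.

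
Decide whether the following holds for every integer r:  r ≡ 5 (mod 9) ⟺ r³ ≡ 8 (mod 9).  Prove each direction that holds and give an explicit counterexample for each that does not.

Not equivalent: only (⇒) holds.

(⟸) This fails: take r = 2. Then 2³ = 8 ≡ 8 (mod 9), yet 2 ≡ 2 (mod 9), not 5.

(⟹) Suppose r ≡ 5 (mod 9). Write r = 9j + 5. Then (9j + 5)³ = 729j³ + 1215j² + 675j + 125 = 9(81j³ + 135j² + 75j + 13) + 8, so r³ ≡ 8 (mod 9).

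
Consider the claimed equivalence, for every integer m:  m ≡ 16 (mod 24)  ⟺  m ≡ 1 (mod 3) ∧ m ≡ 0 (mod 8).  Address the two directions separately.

Converse. If m ≡ 1 (mod 3) and m ≡ 0 (mod 8), then by the Chinese remainder theorem m ≡ 16 (mod 24). This is exactly m ≡ 16 (mod 24).

Forward direction. Suppose m ≡ 16 (mod 24); write m = 24j + 16. Since 3 ∣ 24, reducing mod 3 gives m ≡ 16 ≡ 1 (mod 3); since 8 ∣ 24, reducing mod 8 gives m ≡ 16 ≡ 0 (mod 8).

Both implications hold.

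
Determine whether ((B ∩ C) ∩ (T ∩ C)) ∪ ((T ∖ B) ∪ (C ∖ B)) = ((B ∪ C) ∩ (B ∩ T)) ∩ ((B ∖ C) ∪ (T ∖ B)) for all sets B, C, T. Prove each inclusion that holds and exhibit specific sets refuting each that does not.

Neither inclusion holds.

(⊆) This inclusion fails. Take B = ∅, C = {1}, T = ∅; then 1 ∈ ((B ∩ C) ∩ (T ∩ C)) ∪ ((T ∖ B) ∪ (C ∖ B)) but 1 ∉ ((B ∪ C) ∩ (B ∩ T)) ∩ ((B ∖ C) ∪ (T ∖ B)).

(⊇) This inclusion fails. Take B = {1}, C = ∅, T = {1}; then 1 ∈ ((B ∪ C) ∩ (B ∩ T)) ∩ ((B ∖ C) ∪ (T ∖ B)) but 1 ∉ ((B ∩ C) ∩ (T ∩ C)) ∪ ((T ∖ B) ∪ (C ∖ B)).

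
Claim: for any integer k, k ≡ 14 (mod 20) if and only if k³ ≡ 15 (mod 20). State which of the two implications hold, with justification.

Neither direction holds.

(⇒) This fails: take k = 14. Then 14 ≡ 14 (mod 20), but 14³ = 2744 ≡ 4 (mod 20), not 15.

(⇐) This fails: take k = 15. Then 15³ = 3375 ≡ 15 (mod 20), yet 15 ≡ 15 (mod 20), not 14.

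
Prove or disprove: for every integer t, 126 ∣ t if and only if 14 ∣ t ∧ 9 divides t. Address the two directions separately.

Both directions hold.

(⇒) If 126 ∣ t, write t = 126q. Since 126 = 9·14, t = 14·(9q), so 14 ∣ t; and since 126 = 14·9, t = 9·(14q), so 9 ∣ t.

(⇐) Suppose 14 ∣ t and 9 ∣ t. Any common multiple of 14 and 9 is a multiple of their lcm; here gcd(14, 9) = 1, so lcm(14, 9) = 14·9 = 126, so 126 ∣ t.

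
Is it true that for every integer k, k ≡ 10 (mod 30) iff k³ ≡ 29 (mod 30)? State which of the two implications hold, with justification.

(→) This fails: take k = 10. Then 10 ≡ 10 (mod 30), but 10³ = 1000 ≡ 10 (mod 30), not 29.

(←) This fails: take k = 29. Then 29³ = 24389 ≡ 29 (mod 30), yet 29 ≡ 29 (mod 30), not 10.

Neither implication holds.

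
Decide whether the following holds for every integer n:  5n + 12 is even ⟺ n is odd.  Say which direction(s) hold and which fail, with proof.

Forward direction. This fails: n = 2 gives 5n + 12 = 22, which is even, but 2 is even, not odd.

Converse. This also fails: n = 1 is odd, but 5n + 12 = 17 is odd, not even.

Both directions fail.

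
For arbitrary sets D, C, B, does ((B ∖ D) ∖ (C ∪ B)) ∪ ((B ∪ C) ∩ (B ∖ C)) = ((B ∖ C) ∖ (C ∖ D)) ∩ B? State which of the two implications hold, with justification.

(⊇) Let x ∈ ((B ∖ C) ∖ (C ∖ D)) ∩ B. Then either x ∈ B and x ∉ D, C; or x ∈ D ∩ B and x ∉ C. In each case x ∈ ((B ∖ D) ∖ (C ∪ B)) ∪ ((B ∪ C) ∩ (B ∖ C)), so ((B ∖ C) ∖ (C ∖ D)) ∩ B ⊆ ((B ∖ D) ∖ (C ∪ B)) ∪ ((B ∪ C) ∩ (B ∖ C)).

(⊆) Let x ∈ ((B ∖ D) ∖ (C ∪ B)) ∪ ((B ∪ C) ∩ (B ∖ C)). Then either x ∈ B and x ∉ D, C; or x ∈ D ∩ B and x ∉ C. In each case x ∈ ((B ∖ C) ∖ (C ∖ D)) ∩ B, so ((B ∖ D) ∖ (C ∪ B)) ∪ ((B ∪ C) ∩ (B ∖ C)) ⊆ ((B ∖ C) ∖ (C ∖ D)) ∩ B.

The two sets are equal.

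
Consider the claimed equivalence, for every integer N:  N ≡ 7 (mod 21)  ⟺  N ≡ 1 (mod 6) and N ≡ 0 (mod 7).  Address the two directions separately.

(⇒) This fails: N = 28 gives 28 ≡ 7 (mod 21) but 28 ≡ 4 (mod 6), so the conjunction on the right does not hold.

(⇐) Conversely, if N ≡ 1 (mod 6) and N ≡ 0 (mod 7), then by the Chinese remainder theorem N ≡ 7 (mod 42). Since 7 ≡ 7 (mod 21) and 21 ∣ 42, we get N ≡ 7 (mod 21).

(⇒) fails; (⇐) holds.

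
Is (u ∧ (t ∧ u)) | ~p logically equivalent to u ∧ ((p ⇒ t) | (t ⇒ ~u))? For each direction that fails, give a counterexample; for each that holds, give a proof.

Neither direction holds.

(⇒) This fails. Under t = F, u = F, p = F, the left side is true but the right side is false.

(⇐) This fails. Under t = F, u = T, p = T, the left side is false but the right side is true.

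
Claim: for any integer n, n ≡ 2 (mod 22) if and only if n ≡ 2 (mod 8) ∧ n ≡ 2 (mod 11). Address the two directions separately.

(⟹) This fails: n = 24 gives 24 ≡ 2 (mod 22) but 24 ≡ 0 (mod 8), so the conjunction on the right does not hold.

(⟸) Conversely, if n ≡ 2 (mod 8) and n ≡ 2 (mod 11), then by the Chinese remainder theorem n ≡ 2 (mod 88). Since 2 ≡ 2 (mod 22) and 22 ∣ 88, we get n ≡ 2 (mod 22).

Only the converse holds.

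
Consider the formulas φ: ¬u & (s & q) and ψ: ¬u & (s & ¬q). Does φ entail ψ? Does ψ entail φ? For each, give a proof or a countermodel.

Both directions fail.

[⇒] This fails. Under q = T, u = F, s = T, the left side is true but the right side is false.

[⇐] This fails. Under q = F, u = F, s = T, the left side is false but the right side is true.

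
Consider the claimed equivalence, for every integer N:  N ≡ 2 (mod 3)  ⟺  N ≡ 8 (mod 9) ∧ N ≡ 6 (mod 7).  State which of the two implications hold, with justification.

(⇐) If N ≡ 8 (mod 9) and N ≡ 6 (mod 7), then by the Chinese remainder theorem N ≡ 62 (mod 63). Since 62 ≡ 2 (mod 3) and 3 ∣ 63, we get N ≡ 2 (mod 3).

(⇒) This fails: N = 2 gives 2 ≡ 2 (mod 3) but 2 ≡ 2 (mod 9), so the conjunction on the right does not hold.

Only the reverse direction holds.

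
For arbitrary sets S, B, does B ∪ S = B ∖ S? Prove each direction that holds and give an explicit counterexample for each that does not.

(⟹) This inclusion fails. Take S = {1}, B = ∅; then 1 ∈ B ∪ S but 1 ∉ B ∖ S.

(⟸) Let x ∈ B ∖ S. Then x ∈ B and x ∉ S, from which x ∈ B ∪ S.

Only the reverse inclusion holds.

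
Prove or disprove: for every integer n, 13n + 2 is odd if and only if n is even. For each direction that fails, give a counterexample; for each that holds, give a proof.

(⇒) fails and (⇐) fails.

(⟹) This fails: n = 3 gives 13n + 2 = 41, which is odd, but 3 is odd, not even.

(⟸) This also fails: n = 6 is even, but 13n + 2 = 80 is even, not odd.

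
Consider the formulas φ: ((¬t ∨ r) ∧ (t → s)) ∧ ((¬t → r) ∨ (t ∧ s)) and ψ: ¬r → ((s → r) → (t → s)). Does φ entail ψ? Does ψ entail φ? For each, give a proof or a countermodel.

Only the forward direction holds.

(→) Assume the antecedent. If s is true, ¬r → ((s → r) → (t → s)) reduces to true regardless of the other variables. If s is false, the antecedent forces (s = F, t = F, r = T), and ¬r → ((s → r) → (t → s)) holds there. Either way ¬r → ((s → r) → (t → s)) holds.

(←) This fails. Under s = F, t = F, r = F, the left side is false but the right side is true.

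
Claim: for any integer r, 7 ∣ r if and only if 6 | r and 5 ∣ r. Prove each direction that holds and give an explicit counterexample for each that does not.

Neither implication holds.

[⇒] This fails: take r = 7. Certainly 7 ∣ 7, but 6 ∤ 7.

[⇐] This fails: take r = 30. Both 6 ∣ 30 and 5 ∣ 30, yet 30 is not a multiple of 7 (since 30 = 4·7 + 2), so 7 ∤ 30.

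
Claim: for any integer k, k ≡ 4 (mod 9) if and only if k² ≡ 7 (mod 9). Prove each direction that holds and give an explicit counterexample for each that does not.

(⟹) Suppose k ≡ 4 (mod 9). Write k = 9j + 4. Then (9j + 4)² = 81j² + 72j + 16 = 9(9j² + 8j + 1) + 7, so k² ≡ 7 (mod 9).

(⟸) This fails: take k = 5. Then 5² = 25 ≡ 7 (mod 9), yet 5 ≡ 5 (mod 9), not 4.

The forward direction holds; the converse fails.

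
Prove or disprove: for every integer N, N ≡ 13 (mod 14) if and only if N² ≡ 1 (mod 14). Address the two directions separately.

(⟹) Suppose N ≡ 13 (mod 14). Write N = 14j + 13. Then (14j + 13)² = 196j² + 364j + 169 = 14(14j² + 26j + 12) + 1, so N² ≡ 1 (mod 14).

(⟸) This fails: take N = 1. Then 1² = 1 ≡ 1 (mod 14), yet 1 ≡ 1 (mod 14), not 13.

The forward direction holds; the converse fails.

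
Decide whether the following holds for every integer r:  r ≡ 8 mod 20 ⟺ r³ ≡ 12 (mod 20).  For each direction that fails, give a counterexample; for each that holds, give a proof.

(⇒) holds; (⇐) fails.

(→) Suppose r ≡ 8 mod 20. Write r = 20j + 8. Then (20j + 8)³ = 8000j³ + 9600j² + 3840j + 512 = 20(400j³ + 480j² + 192j + 25) + 12, so r³ ≡ 12 (mod 20).

(←) This fails: take r = 18. Then 18³ = 5832 ≡ 12 (mod 20), yet 18 ≡ 18 (mod 20), not 8.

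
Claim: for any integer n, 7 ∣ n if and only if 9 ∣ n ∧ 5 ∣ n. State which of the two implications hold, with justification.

Both directions fail.

(→) This fails: take n = 7. Certainly 7 ∣ 7, but 9 ∤ 7.

(←) This fails: take n = 45. Both 9 ∣ 45 and 5 ∣ 45, yet 45 is not a multiple of 7 (since 45 = 6·7 + 3), so 7 ∤ 45.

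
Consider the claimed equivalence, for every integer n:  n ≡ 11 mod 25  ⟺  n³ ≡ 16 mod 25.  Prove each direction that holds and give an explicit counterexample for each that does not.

Forward direction. This fails: take n = 11. Then 11 ≡ 11 (mod 25), but 11³ = 1331 ≡ 6 (mod 25), not 16.

Converse. This fails: take n = 6. Then 6³ = 216 ≡ 16 (mod 25), yet 6 ≡ 6 (mod 25), not 11.

(⇒) fails and (⇐) fails.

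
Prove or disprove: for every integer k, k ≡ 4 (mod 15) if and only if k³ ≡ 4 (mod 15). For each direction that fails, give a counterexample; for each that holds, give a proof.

Equivalent; both directions hold.

(→) Suppose k ≡ 4 (mod 15). Write k = 15j + 4. Then (15j + 4)³ = 3375j³ + 2700j² + 720j + 64 = 15(225j³ + 180j² + 48j + 4) + 4, so k³ ≡ 4 (mod 15).

(←) Conversely, suppose k³ ≡ 4 (mod 15). The only residue r in {0, …, 14} with r³ ≡ 4 (mod 15) is r = 4, so k ≡ 4 (mod 15).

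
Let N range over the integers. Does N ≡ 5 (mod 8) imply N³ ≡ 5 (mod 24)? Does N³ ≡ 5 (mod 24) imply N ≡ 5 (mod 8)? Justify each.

The forward direction fails; the converse holds.

(⟹) This fails: take N = 13. Then 13 ≡ 5 (mod 8), but 13³ = 2197 ≡ 13 (mod 24), not 5.

(⟸) Conversely, the residues r modulo 24 with r³ ≡ 5 (mod 24) are exactly {5}, and each is ≡ 5 (mod 8).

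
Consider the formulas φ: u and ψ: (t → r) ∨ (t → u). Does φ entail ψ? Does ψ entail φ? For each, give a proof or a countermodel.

Not equivalent: only (⇒) holds.

[⇒] Assume the antecedent. If r is true, (t → r) ∨ (t → u) reduces to true regardless of the other variables. If r is false, the antecedent forces (r = F, t = F, u = T) or (r = F, t = T, u = T), and (t → r) ∨ (t → u) holds there. Either way (t → r) ∨ (t → u) holds.

[⇐] This fails. Under r = F, t = F, u = F, the left side is false but the right side is true.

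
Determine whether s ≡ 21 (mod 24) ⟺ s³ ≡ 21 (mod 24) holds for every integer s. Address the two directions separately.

Forward direction. Suppose s ≡ 21 (mod 24). Write s = 24j + 21. Then (24j + 21)³ = 13824j³ + 36288j² + 31752j + 9261 = 24(576j³ + 1512j² + 1323j + 385) + 21, so s³ ≡ 21 (mod 24).

Converse. Suppose s³ ≡ 21 (mod 24). The only residue r in {0, …, 23} with r³ ≡ 21 (mod 24) is r = 21, so s ≡ 21 (mod 24).

Equivalent; both directions hold.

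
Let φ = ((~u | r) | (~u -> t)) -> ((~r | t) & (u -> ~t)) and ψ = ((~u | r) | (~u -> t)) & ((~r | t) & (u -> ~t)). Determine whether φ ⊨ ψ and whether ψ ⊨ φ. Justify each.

(→) Assume the antecedent. If t is true, the antecedent forces (u = F, r = F, t = T) or (u = F, r = T, t = T), and the consequent holds there. If t is false, the antecedent forces (u = F, r = F, t = F) or (u = T, r = F, t = F), and the consequent holds there. Either way the consequent holds.

(←) Assume the antecedent. If t is true, the antecedent forces (u = F, r = F, t = T) or (u = F, r = T, t = T), and the consequent holds there. If t is false, the antecedent forces (u = F, r = F, t = F) or (u = T, r = F, t = F), and the consequent holds there. Either way the consequent holds.

Both directions hold; the statement is true.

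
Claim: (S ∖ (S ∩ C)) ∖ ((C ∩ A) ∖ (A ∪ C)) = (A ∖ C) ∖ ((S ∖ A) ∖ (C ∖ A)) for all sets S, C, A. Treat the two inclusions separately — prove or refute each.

(⟹) This inclusion fails. Take S = {1}, C = ∅, A = ∅; then 1 ∈ (S ∖ (S ∩ C)) ∖ ((C ∩ A) ∖ (A ∪ C)) but 1 ∉ (A ∖ C) ∖ ((S ∖ A) ∖ (C ∖ A)).

(⟸) This inclusion fails. Take S = ∅, C = ∅, A = {1}; then 1 ∈ (A ∖ C) ∖ ((S ∖ A) ∖ (C ∖ A)) but 1 ∉ (S ∖ (S ∩ C)) ∖ ((C ∩ A) ∖ (A ∪ C)).

Neither inclusion holds.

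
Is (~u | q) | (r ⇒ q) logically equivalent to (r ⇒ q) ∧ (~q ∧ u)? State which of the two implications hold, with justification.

Converse. Assume the antecedent. If u is true, the antecedent forces (u = T, r = F, q = F), and (~u | q) | (r ⇒ q) holds there. If u is false, the antecedent cannot hold. Either way (~u | q) | (r ⇒ q) holds.

Forward direction. This fails. Under u = F, r = F, q = F, the left side is true but the right side is false.

Only the reverse direction holds.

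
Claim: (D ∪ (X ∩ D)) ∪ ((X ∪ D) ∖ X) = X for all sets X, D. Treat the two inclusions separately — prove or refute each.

(⊆) fails and (⊇) fails.

(⟹) This inclusion fails. Take X = ∅, D = {1}; then 1 ∈ (D ∪ (X ∩ D)) ∪ ((X ∪ D) ∖ X) but 1 ∉ X.

(⟸) This inclusion fails. Take X = {1}, D = ∅; then 1 ∈ X but 1 ∉ (D ∪ (X ∩ D)) ∪ ((X ∪ D) ∖ X).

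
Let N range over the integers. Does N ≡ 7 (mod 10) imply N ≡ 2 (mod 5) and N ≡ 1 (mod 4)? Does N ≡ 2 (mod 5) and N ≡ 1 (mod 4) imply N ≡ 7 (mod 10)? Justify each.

[⇐] If N ≡ 2 (mod 5) and N ≡ 1 (mod 4), then by the Chinese remainder theorem N ≡ 17 (mod 20). Since 17 ≡ 7 (mod 10) and 10 ∣ 20, we get N ≡ 7 (mod 10).

[⇒] This fails: N = 7 gives 7 ≡ 7 (mod 10) but 7 ≡ 3 (mod 4), so the conjunction on the right does not hold.

(⇒) fails; (⇐) holds.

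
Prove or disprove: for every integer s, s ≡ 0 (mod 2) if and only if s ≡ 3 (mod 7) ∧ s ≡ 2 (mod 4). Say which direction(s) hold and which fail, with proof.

Forward direction. This fails: s = 0 gives 0 ≡ 0 (mod 2) but 0 ≡ 0 (mod 7), so the conjunction on the right does not hold.

Converse. If s ≡ 3 (mod 7) and s ≡ 2 (mod 4), then by the Chinese remainder theorem s ≡ 10 (mod 28). Since 10 ≡ 0 (mod 2) and 2 ∣ 28, we get s ≡ 0 (mod 2).

(⇒) fails; (⇐) holds.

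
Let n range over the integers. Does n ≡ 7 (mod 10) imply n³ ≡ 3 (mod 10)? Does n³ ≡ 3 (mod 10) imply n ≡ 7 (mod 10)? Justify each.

Both directions hold.

(⇐) For the converse, argue contrapositively. If n ≢ 7 (mod 10), then n is congruent to one of 0, 1, 2, 3, 4, 5, 6, 8, 9 modulo 10, and these give n³ ≡ 0, 1, 8, 7, 4, 5, 6, 2, 9 respectively — never 3.

(⇒) Suppose n ≡ 7 (mod 10). Write n = 10j + 7. Then (10j + 7)³ = 1000j³ + 2100j² + 1470j + 343 = 10(100j³ + 210j² + 147j + 34) + 3, so n³ ≡ 3 (mod 10).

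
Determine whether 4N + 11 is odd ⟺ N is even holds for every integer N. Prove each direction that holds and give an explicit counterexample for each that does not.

Only the converse holds.

(→) This fails: take N = 5. Then 4N + 11 = 31, which is odd, yet N = 5 is odd, not even.

(←) Suppose N is even. Since 4 is even, 4N is even for every N, so 4N + 11 has the same parity as 11, which is odd. Hence 4N + 11 is odd.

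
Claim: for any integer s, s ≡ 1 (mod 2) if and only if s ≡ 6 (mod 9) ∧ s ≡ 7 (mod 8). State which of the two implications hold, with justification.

Only the converse holds.

[⇐] If s ≡ 6 (mod 9) and s ≡ 7 (mod 8), then by the Chinese remainder theorem s ≡ 15 (mod 72). Since 15 ≡ 1 (mod 2) and 2 ∣ 72, we get s ≡ 1 (mod 2).

[⇒] This fails: s = 1 gives 1 ≡ 1 (mod 2) but 1 ≡ 1 (mod 9), so the conjunction on the right does not hold.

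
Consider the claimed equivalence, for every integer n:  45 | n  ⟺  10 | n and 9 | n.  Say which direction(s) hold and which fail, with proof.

(→) This fails: take n = 45. Certainly 45 ∣ 45, but 10 ∤ 45.

(←) Suppose 10 ∣ n and 9 ∣ n. Any common multiple of 10 and 9 is a multiple of their lcm; here gcd(10, 9) = 1, so lcm(10, 9) = 10·9 = 90, so 90 ∣ n. Since 45 ∣ 90, it follows that 45 ∣ n.

The forward direction fails; the converse holds.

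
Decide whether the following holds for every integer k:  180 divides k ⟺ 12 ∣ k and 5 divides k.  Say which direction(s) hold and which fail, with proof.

Forward direction. If 180 ∣ k, write k = 180q. Since 180 = 15·12, k = 12·(15q), so 12 ∣ k; and since 180 = 36·5, k = 5·(36q), so 5 ∣ k.

Converse. This fails: take k = 60. Both 12 ∣ 60 and 5 ∣ 60, yet 60 is not a multiple of 180 (since 60 = 0·180 + 60), so 180 ∤ 60.

(⇒) holds; (⇐) fails.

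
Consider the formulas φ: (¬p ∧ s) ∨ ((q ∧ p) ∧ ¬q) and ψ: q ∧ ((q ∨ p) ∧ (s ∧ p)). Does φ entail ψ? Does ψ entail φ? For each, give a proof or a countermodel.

Neither direction holds.

[⇒] This fails. Under q = F, p = F, s = T, the left side is true but the right side is false.

[⇐] This fails. Under q = T, p = T, s = T, the left side is false but the right side is true.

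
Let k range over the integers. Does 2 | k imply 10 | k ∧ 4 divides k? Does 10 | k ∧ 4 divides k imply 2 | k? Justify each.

Forward direction. This fails: take k = 2. Certainly 2 ∣ 2, but 10 ∤ 2.

Converse. Suppose 10 ∣ k and 4 ∣ k. Any common multiple of 10 and 4 is a multiple of their lcm; here lcm(10, 4) = 10·4/gcd(10, 4) = 40/2 = 20, so 20 ∣ k. Since 2 ∣ 20, it follows that 2 ∣ k.

The forward direction fails; the converse holds.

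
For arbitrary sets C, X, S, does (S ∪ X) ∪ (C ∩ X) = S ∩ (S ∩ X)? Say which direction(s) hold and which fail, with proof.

(⊆) fails; (⊇) holds.

Reverse inclusion. Let x ∈ S ∩ (S ∩ X). Then either x ∈ X ∩ S and x ∉ C; or x ∈ C ∩ X ∩ S. In each case x ∈ (S ∪ X) ∪ (C ∩ X), so S ∩ (S ∩ X) ⊆ (S ∪ X) ∪ (C ∩ X).

Forward inclusion. This inclusion fails. Take C = ∅, X = {1}, S = ∅; then 1 ∈ (S ∪ X) ∪ (C ∩ X) but 1 ∉ S ∩ (S ∩ X).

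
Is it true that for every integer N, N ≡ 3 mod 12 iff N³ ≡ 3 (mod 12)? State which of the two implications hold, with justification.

(⇒) Suppose N ≡ 3 mod 12. Write N = 12j + 3. Then (12j + 3)³ = 1728j³ + 1296j² + 324j + 27 = 12(144j³ + 108j² + 27j + 2) + 3, so N³ ≡ 3 (mod 12).

(⇐) For the converse, argue contrapositively. If N ≢ 3 (mod 12), then N is congruent to one of 0, 1, 2, 4, 5, 6, 7, 8, 9, 10, 11 modulo 12, and these give N³ ≡ 0, 1, 8, 4, 5, 0, 7, 8, 9, 4, 11 respectively — never 3.

Both implications hold.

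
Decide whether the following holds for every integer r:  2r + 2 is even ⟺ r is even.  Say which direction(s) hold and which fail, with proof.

The forward direction fails; the converse holds.

Converse. Suppose r is even. Since 2 is even, 2r is even for every r, so 2r + 2 has the same parity as 2, which is even. Hence 2r + 2 is even.

Forward direction. This fails: take r = 5. Then 2r + 2 = 12, which is even, yet r = 5 is odd, not even.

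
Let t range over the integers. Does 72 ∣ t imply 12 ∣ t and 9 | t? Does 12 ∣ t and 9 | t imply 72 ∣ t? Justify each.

Forward direction. If 72 ∣ t, write t = 72q. Since 72 = 6·12, t = 12·(6q), so 12 ∣ t; and since 72 = 8·9, t = 9·(8q), so 9 ∣ t.

Converse. This fails: take t = 36. Both 12 ∣ 36 and 9 ∣ 36, yet 36 is not a multiple of 72 (since 36 = 0·72 + 36), so 72 ∤ 36.

The forward direction holds; the converse fails.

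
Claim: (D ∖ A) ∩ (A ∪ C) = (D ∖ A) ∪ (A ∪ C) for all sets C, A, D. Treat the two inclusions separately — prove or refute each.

(⟹) Let x ∈ (D ∖ A) ∩ (A ∪ C). Then x ∈ C ∩ D and x ∉ A, from which x ∈ (D ∖ A) ∪ (A ∪ C).

(⟸) This inclusion fails. Take C = {1}, A = ∅, D = ∅; then 1 ∈ (D ∖ A) ∪ (A ∪ C) but 1 ∉ (D ∖ A) ∩ (A ∪ C).

The sets are not equal: only the forward inclusion holds.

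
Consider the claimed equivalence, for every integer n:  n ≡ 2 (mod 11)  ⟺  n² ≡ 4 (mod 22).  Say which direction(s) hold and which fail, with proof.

[⇒] This fails: take n = 13. Then 13 ≡ 2 (mod 11), but 13² = 169 ≡ 15 (mod 22), not 4.

[⇐] This fails: take n = 20. Then 20² = 400 ≡ 4 (mod 22), yet 20 ≡ 9 (mod 11), not 2.

Neither direction holds.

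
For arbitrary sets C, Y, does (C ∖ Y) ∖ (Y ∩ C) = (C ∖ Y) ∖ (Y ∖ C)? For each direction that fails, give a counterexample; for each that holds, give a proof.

(⟸) Let x ∈ (C ∖ Y) ∖ (Y ∖ C). Then x ∈ C and x ∉ Y, from which x ∈ (C ∖ Y) ∖ (Y ∩ C).

(⟹) Let x ∈ (C ∖ Y) ∖ (Y ∩ C). Then x ∈ C and x ∉ Y, from which x ∈ (C ∖ Y) ∖ (Y ∖ C).

Both inclusions hold.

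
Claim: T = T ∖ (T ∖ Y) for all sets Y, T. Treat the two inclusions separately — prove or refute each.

Only the reverse inclusion holds.

(⟹) This inclusion fails. Take Y = ∅, T = {1}; then 1 ∈ T but 1 ∉ T ∖ (T ∖ Y).

(⟸) Let x ∈ T ∖ (T ∖ Y). Then x ∈ Y ∩ T, from which x ∈ T.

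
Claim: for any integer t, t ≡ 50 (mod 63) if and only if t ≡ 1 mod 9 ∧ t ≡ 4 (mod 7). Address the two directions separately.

(⇒) fails and (⇐) fails.

[⇒] This fails: t = 50 gives 50 ≡ 50 (mod 63) but 50 ≡ 5 (mod 9), so the conjunction on the right does not hold.

[⇐] This fails: t = 46 satisfies both congruences on the right (46 ≡ 1 mod 9 and 46 ≡ 4 mod 7) yet 46 ≡ 46 (mod 63), not 50.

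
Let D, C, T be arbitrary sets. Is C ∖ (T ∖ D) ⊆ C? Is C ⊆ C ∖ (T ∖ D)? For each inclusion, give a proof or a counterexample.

(⊆) holds; (⊇) fails.

(⟹) Let x ∈ C ∖ (T ∖ D). Then either x ∈ C and x ∉ D, T; or x ∈ D ∩ C and x ∉ T; or x ∈ D ∩ C ∩ T. In each case x ∈ C, so C ∖ (T ∖ D) ⊆ C.

(⟸) This inclusion fails. Take D = ∅, C = {1}, T = {1}; then 1 ∈ C but 1 ∉ C ∖ (T ∖ D).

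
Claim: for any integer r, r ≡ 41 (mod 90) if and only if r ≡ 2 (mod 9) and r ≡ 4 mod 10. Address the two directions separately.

Forward direction. This fails: r = 41 gives 41 ≡ 41 (mod 90) but 41 ≡ 5 (mod 9), so the conjunction on the right does not hold.

Converse. This fails: r = 74 satisfies both congruences on the right (74 ≡ 2 mod 9 and 74 ≡ 4 mod 10) yet 74 ≡ 74 (mod 90), not 41.

Both directions fail.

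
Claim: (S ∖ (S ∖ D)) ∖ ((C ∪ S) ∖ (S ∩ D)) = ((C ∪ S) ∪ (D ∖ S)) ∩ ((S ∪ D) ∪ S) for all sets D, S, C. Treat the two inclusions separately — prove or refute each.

(⊆) holds; (⊇) fails.

(⟹) Let x ∈ (S ∖ (S ∖ D)) ∖ ((C ∪ S) ∖ (S ∩ D)). Then either x ∈ D ∩ S and x ∉ C; or x ∈ D ∩ S ∩ C. In each case x ∈ ((C ∪ S) ∪ (D ∖ S)) ∩ ((S ∪ D) ∪ S), so (S ∖ (S ∖ D)) ∖ ((C ∪ S) ∖ (S ∩ D)) ⊆ ((C ∪ S) ∪ (D ∖ S)) ∩ ((S ∪ D) ∪ S).

(⟸) This inclusion fails. Take D = {1}, S = ∅, C = ∅; then 1 ∈ ((C ∪ S) ∪ (D ∖ S)) ∩ ((S ∪ D) ∪ S) but 1 ∉ (S ∖ (S ∖ D)) ∖ ((C ∪ S) ∖ (S ∩ D)).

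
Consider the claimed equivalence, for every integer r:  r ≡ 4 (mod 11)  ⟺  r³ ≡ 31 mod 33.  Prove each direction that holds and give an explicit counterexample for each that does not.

(→) This fails: take r = 15. Then 15 ≡ 4 (mod 11), but 15³ = 3375 ≡ 9 (mod 33), not 31.

(←) Conversely, the residues r modulo 33 with r³ ≡ 31 (mod 33) are exactly {4}, and each is ≡ 4 (mod 11).

Not equivalent: only (⇐) holds.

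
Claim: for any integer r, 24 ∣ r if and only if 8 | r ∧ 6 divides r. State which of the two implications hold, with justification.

Both directions hold; the statement is true.

(←) Suppose 8 ∣ r and 6 ∣ r. Any common multiple of 8 and 6 is a multiple of their lcm; here lcm(8, 6) = 8·6/gcd(8, 6) = 48/2 = 24, so 24 ∣ r.

(→) If 24 ∣ r, write r = 24q. Since 24 = 3·8, r = 8·(3q), so 8 ∣ r; and since 24 = 4·6, r = 6·(4q), so 6 ∣ r.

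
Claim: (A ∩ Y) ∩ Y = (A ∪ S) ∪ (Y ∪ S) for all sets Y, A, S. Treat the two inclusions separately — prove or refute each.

(⊆) holds; (⊇) fails.

(⟹) Let x ∈ (A ∩ Y) ∩ Y. Then either x ∈ Y ∩ A and x ∉ S; or x ∈ Y ∩ A ∩ S. In each case x ∈ (A ∪ S) ∪ (Y ∪ S), so (A ∩ Y) ∩ Y ⊆ (A ∪ S) ∪ (Y ∪ S).

(⟸) This inclusion fails. Take Y = {1}, A = ∅, S = ∅; then 1 ∈ (A ∪ S) ∪ (Y ∪ S) but 1 ∉ (A ∩ Y) ∩ Y.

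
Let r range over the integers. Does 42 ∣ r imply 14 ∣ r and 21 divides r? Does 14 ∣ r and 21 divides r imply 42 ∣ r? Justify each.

Both implications hold.

(←) Suppose 14 ∣ r and 21 ∣ r. Any common multiple of 14 and 21 is a multiple of their lcm; here lcm(14, 21) = 14·21/gcd(14, 21) = 294/7 = 42, so 42 ∣ r.

(→) If 42 ∣ r, write r = 42q. Since 42 = 3·14, r = 14·(3q), so 14 ∣ r; and since 42 = 2·21, r = 21·(2q), so 21 ∣ r.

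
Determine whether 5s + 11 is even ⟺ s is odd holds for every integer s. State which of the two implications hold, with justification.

The biconditional holds.

[⇒] Suppose 5s + 11 is even. Since 5 is odd, 5s and s have the same parity, so 5s + 11 ≡ s + 11 (mod 2). As 11 is odd, 5s + 11 is even exactly when s is odd. Thus s is odd.

[⇐] Conversely, suppose s is odd; write s = 2j + 1. Then 5s + 11 = 5·(2j + 1) + 11 = 2·5j + 16, which is even.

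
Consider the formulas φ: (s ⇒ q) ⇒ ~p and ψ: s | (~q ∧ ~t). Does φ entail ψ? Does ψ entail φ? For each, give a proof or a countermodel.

Both directions fail.

(⟹) This fails. Under p = F, q = T, s = F, t = F, the left side is true but the right side is false.

(⟸) This fails. Under p = T, q = F, s = F, t = F, the left side is false but the right side is true.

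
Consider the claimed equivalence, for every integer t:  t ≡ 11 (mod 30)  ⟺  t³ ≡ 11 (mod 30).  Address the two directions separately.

(⟸) Suppose t³ ≡ 11 (mod 30). The only residue r in {0, …, 29} with r³ ≡ 11 (mod 30) is r = 11, so t ≡ 11 (mod 30).

(⟹) Suppose t ≡ 11 (mod 30). Write t = 30j + 11. Then (30j + 11)³ = 27000j³ + 29700j² + 10890j + 1331 = 30(900j³ + 990j² + 363j + 44) + 11, so t³ ≡ 11 (mod 30).

Equivalent; both directions hold.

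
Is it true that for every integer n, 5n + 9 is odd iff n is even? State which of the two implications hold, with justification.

Both directions hold.

(⇒) Suppose 5n + 9 is odd. Since 5 is odd, 5n and n have the same parity, so 5n + 9 ≡ n + 9 (mod 2). As 9 is odd, 5n + 9 is odd exactly when n is even. Thus n is even.

(⇐) Conversely, suppose n is even; write n = 2j. Then 5n + 9 = 5·(2j) + 9 = 2·5j + 9, which is odd.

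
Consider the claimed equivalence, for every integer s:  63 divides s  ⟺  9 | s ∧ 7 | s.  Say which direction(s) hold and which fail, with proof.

The biconditional holds.

[⇐] Suppose 9 ∣ s and 7 ∣ s. Any common multiple of 9 and 7 is a multiple of their lcm; here gcd(9, 7) = 1, so lcm(9, 7) = 9·7 = 63, so 63 ∣ s.

[⇒] If 63 ∣ s, write s = 63q. Since 63 = 7·9, s = 9·(7q), so 9 ∣ s; and since 63 = 9·7, s = 7·(9q), so 7 ∣ s.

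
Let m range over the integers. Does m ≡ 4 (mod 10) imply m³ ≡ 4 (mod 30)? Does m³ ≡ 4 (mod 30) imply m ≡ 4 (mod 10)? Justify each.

The forward direction fails; the converse holds.

(⟹) This fails: take m = 14. Then 14 ≡ 4 (mod 10), but 14³ = 2744 ≡ 14 (mod 30), not 4.

(⟸) Conversely, the residues r modulo 30 with r³ ≡ 4 (mod 30) are exactly {4}, and each is ≡ 4 (mod 10).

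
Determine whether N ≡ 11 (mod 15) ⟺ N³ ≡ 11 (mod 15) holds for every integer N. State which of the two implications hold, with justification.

Both directions hold.

(⇐) Suppose N³ ≡ 11 (mod 15). The only residue r in {0, …, 14} with r³ ≡ 11 (mod 15) is r = 11, so N ≡ 11 (mod 15).

(⇒) Suppose N ≡ 11 (mod 15). Write N = 15j + 11. Then (15j + 11)³ = 3375j³ + 7425j² + 5445j + 1331 = 15(225j³ + 495j² + 363j + 88) + 11, so N³ ≡ 11 (mod 15).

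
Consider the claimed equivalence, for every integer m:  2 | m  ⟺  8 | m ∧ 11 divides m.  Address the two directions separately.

Forward direction. This fails: take m = 2. Certainly 2 ∣ 2, but 8 ∤ 2.

Converse. Suppose 8 ∣ m and 11 ∣ m. Any common multiple of 8 and 11 is a multiple of their lcm; here gcd(8, 11) = 1, so lcm(8, 11) = 8·11 = 88, so 88 ∣ m. Since 2 ∣ 88, it follows that 2 ∣ m.

Only the reverse direction holds.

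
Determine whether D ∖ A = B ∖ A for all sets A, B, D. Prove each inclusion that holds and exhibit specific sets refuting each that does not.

(⟹) This inclusion fails. Take A = ∅, B = ∅, D = {1}; then 1 ∈ D ∖ A but 1 ∉ B ∖ A.

(⟸) This inclusion fails. Take A = ∅, B = {1}, D = ∅; then 1 ∈ B ∖ A but 1 ∉ D ∖ A.

Neither inclusion holds.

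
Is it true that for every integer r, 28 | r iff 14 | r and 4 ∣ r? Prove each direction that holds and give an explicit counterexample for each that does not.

Equivalent; both directions hold.

Forward direction. If 28 ∣ r, write r = 28q. Since 28 = 2·14, r = 14·(2q), so 14 ∣ r; and since 28 = 7·4, r = 4·(7q), so 4 ∣ r.

Converse. Suppose 14 ∣ r and 4 ∣ r. Any common multiple of 14 and 4 is a multiple of their lcm; here lcm(14, 4) = 14·4/gcd(14, 4) = 56/2 = 28, so 28 ∣ r.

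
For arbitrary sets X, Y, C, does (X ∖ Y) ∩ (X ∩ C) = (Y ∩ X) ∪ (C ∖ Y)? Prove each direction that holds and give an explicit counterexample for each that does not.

(⟹) Let x ∈ (X ∖ Y) ∩ (X ∩ C). Then x ∈ X ∩ C and x ∉ Y, from which x ∈ (Y ∩ X) ∪ (C ∖ Y).

(⟸) This inclusion fails. Take X = {1}, Y = {1}, C = ∅; then 1 ∈ (Y ∩ X) ∪ (C ∖ Y) but 1 ∉ (X ∖ Y) ∩ (X ∩ C).

(⊆) holds; (⊇) fails.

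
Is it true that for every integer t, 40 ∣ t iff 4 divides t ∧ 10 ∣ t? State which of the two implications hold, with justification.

Only the forward implication holds.

(⟹) If 40 ∣ t, write t = 40q. Since 40 = 10·4, t = 4·(10q), so 4 ∣ t; and since 40 = 4·10, t = 10·(4q), so 10 ∣ t.

(⟸) This fails: take t = 20. Both 4 ∣ 20 and 10 ∣ 20, yet 20 is not a multiple of 40 (since 20 = 0·40 + 20), so 40 ∤ 20.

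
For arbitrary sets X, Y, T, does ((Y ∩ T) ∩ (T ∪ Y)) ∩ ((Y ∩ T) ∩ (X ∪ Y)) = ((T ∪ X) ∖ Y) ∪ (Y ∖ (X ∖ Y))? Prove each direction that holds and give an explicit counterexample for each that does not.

The sets are not equal: only the forward inclusion holds.

Forward inclusion. Let x ∈ ((Y ∩ T) ∩ (T ∪ Y)) ∩ ((Y ∩ T) ∩ (X ∪ Y)). Then either x ∈ Y ∩ T and x ∉ X; or x ∈ X ∩ Y ∩ T. In each case x ∈ ((T ∪ X) ∖ Y) ∪ (Y ∖ (X ∖ Y)), so ((Y ∩ T) ∩ (T ∪ Y)) ∩ ((Y ∩ T) ∩ (X ∪ Y)) ⊆ ((T ∪ X) ∖ Y) ∪ (Y ∖ (X ∖ Y)).

Reverse inclusion. This inclusion fails. Take X = {1}, Y = ∅, T = ∅; then 1 ∈ ((T ∪ X) ∖ Y) ∪ (Y ∖ (X ∖ Y)) but 1 ∉ ((Y ∩ T) ∩ (T ∪ Y)) ∩ ((Y ∩ T) ∩ (X ∪ Y)).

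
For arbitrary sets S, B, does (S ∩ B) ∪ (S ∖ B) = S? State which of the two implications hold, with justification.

(⊆) Let x ∈ (S ∩ B) ∪ (S ∖ B). Then either x ∈ S and x ∉ B; or x ∈ S ∩ B. In each case x ∈ S, so (S ∩ B) ∪ (S ∖ B) ⊆ S.

(⊇) Let x ∈ S. Then either x ∈ S and x ∉ B; or x ∈ S ∩ B. In each case x ∈ (S ∩ B) ∪ (S ∖ B), so S ⊆ (S ∩ B) ∪ (S ∖ B).

Both inclusions hold; the sets are equal.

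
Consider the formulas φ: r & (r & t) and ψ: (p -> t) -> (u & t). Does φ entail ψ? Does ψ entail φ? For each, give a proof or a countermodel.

(→) This fails. Under p = F, u = F, t = T, r = T, the left side is true but the right side is false.

(←) This fails. Under p = T, u = F, t = F, r = F, the left side is false but the right side is true.

Neither direction holds.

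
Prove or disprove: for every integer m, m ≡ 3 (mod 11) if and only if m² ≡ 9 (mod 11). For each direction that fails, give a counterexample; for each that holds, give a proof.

(→) Suppose m ≡ 3 (mod 11). Write m = 11j + 3. Then (11j + 3)² = 121j² + 66j + 9 = 11(11j² + 6j) + 9, so m² ≡ 9 (mod 11).

(←) This fails: take m = 8. Then 8² = 64 ≡ 9 (mod 11), yet 8 ≡ 8 (mod 11), not 3.

Only the forward direction holds.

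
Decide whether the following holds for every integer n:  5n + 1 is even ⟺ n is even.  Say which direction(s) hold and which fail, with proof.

Both directions fail.

(⇒) This fails: n = 7 gives 5n + 1 = 36, which is even, but 7 is odd, not even.

(⇐) This also fails: n = 2 is even, but 5n + 1 = 11 is odd, not even.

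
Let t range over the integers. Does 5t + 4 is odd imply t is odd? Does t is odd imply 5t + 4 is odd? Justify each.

Both directions hold; the statement is true.

(⇐) Suppose t is odd; write t = 2j + 1. Then 5t + 4 = 5·(2j + 1) + 4 = 2·5j + 9, which is odd.

(⇒) Suppose 5t + 4 is odd. Since 5 is odd, 5t and t have the same parity, so 5t + 4 ≡ t + 4 (mod 2). As 4 is even, 5t + 4 is odd exactly when t is odd. Thus t is odd.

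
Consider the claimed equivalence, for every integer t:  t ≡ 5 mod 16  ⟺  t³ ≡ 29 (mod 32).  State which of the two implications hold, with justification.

[⇐] The residues r modulo 32 with r³ ≡ 29 (mod 32) are exactly {5}, and each is ≡ 5 (mod 16).

[⇒] This fails: take t = 21. Then 21 ≡ 5 (mod 16), but 21³ = 9261 ≡ 13 (mod 32), not 29.

Only the converse holds.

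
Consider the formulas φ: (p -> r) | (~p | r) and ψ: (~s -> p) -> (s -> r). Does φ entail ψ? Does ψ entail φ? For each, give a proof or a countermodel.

Both directions fail.

(⇒) This fails. Under s = T, p = F, r = F, the left side is true but the right side is false.

(⇐) This fails. Under s = F, p = T, r = F, the left side is false but the right side is true.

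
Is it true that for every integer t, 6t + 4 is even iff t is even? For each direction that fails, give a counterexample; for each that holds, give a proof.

The forward direction fails; the converse holds.

(→) This fails: take t = 5. Then 6t + 4 = 34, which is even, yet t = 5 is odd, not even.

(←) Suppose t is even. Since 6 is even, 6t is even for every t, so 6t + 4 has the same parity as 4, which is even. Hence 6t + 4 is even.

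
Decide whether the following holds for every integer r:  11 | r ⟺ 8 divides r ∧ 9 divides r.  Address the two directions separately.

(⇒) fails and (⇐) fails.

(→) This fails: take r = 11. Certainly 11 ∣ 11, but 8 ∤ 11.

(←) This fails: take r = 72. Both 8 ∣ 72 and 9 ∣ 72, yet 72 is not a multiple of 11 (since 72 = 6·11 + 6), so 11 ∤ 72.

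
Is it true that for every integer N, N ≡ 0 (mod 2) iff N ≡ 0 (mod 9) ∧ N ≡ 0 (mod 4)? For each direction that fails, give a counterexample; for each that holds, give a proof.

(⟹) This fails: N = 32 gives 32 ≡ 0 (mod 2) but 32 ≡ 5 (mod 9), so the conjunction on the right does not hold.

(⟸) Conversely, if N ≡ 0 (mod 9) and N ≡ 0 (mod 4), then by the Chinese remainder theorem N ≡ 0 (mod 36). Since 0 ≡ 0 (mod 2) and 2 ∣ 36, we get N ≡ 0 (mod 2).

(⇒) fails; (⇐) holds.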